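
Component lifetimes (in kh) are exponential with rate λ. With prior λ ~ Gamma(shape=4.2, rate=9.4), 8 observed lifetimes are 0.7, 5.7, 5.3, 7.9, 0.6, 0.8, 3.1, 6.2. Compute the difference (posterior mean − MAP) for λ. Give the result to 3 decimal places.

0.025

Σ times = 30.3. Posterior: Gamma(shape = 4.2+8 = 12.2, rate = 9.4+30.3 = 39.7).
Mode = (α−1)/β = 11.2/39.7 = 0.282.
Mean = α/β = 12.2/39.7 = 0.307.
Difference = 0.307 − 0.282 = 0.025.
Mean > mode: the posterior has a right tail.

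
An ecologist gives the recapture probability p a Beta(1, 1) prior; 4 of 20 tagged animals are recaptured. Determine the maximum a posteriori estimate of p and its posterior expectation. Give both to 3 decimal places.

MAP = 0.200, posterior mean = 0.227

Posterior: Beta(1+4, 1+16) = Beta(5, 17).
Mode = (5−1)/(5+17−2) = 4/20 = 0.200.
With a flat prior the MAP equals the MLE, 4/20.
Mean = 5/(5+17) = 5/22 = 0.227.
The mean is pulled above the mode by the posterior's right skew.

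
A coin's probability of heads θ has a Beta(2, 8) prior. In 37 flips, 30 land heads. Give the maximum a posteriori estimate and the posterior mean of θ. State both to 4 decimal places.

Posterior: Beta(2+30, 8+7) = Beta(32, 15).
Mode = (32−1)/(32+15−2) = 31/45 = 0.6889.
Mean = 32/(32+15) = 32/47 = 0.6809.
The mean is pulled below the mode by the posterior's left skew.

θ_MAP = 0.6889, E[θ|data] = 0.6809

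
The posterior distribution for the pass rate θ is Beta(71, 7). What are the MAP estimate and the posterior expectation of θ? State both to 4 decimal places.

MAP = 0.9211; posterior mean = 0.9103

Mode = (71−1)/(71+7−2) = 70/76 = 0.9211.
Mean = 71/(71+7) = 71/78 = 0.9103.
The mean is pulled below the mode by the posterior's left skew.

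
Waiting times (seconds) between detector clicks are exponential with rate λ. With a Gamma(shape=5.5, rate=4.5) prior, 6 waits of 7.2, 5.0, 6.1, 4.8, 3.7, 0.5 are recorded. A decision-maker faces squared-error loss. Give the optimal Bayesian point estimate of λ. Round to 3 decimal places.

Σ times = 27.3. Posterior: Gamma(shape = 5.5+6 = 11.5, rate = 4.5+27.3 = 31.8).
Mode = (α−1)/β = 10.5/31.8 = 0.330.
Mean = α/β = 11.5/31.8 = 0.362.
Squared-error loss ⇒ the optimal estimator is the posterior mean.

0.362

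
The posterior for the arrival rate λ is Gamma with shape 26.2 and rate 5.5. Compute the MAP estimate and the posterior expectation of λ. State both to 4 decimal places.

Mode = (α−1)/β = 25.2/5.5 = 4.5818.
Mean = α/β = 26.2/5.5 = 4.7636.

MAP = 4.5818; posterior mean = 4.7636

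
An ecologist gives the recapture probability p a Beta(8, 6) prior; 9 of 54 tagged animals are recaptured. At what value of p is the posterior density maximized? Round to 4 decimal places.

Posterior: Beta(8+9, 6+45) = Beta(17, 51).
Mode = (17−1)/(17+51−2) = 16/66 = 0.2424.
Mean = 17/(17+51) = 17/68 = 0.2500.
This is the posterior mode — the MAP estimate.

0.2424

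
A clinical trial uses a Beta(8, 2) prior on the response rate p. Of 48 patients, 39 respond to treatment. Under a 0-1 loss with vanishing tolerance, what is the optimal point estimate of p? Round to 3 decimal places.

0.821

Posterior: Beta(8+39, 2+9) = Beta(47, 11).
Mode = (47−1)/(47+11−2) = 46/56 = 0.821.
Mean = 47/(47+11) = 47/58 = 0.810.
This is the posterior mode — the MAP estimate.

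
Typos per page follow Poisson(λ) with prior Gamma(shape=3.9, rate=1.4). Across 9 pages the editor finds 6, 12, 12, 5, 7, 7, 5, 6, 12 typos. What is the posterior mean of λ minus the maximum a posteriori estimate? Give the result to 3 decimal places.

0.096

Σ counts = 72. Posterior: Gamma(shape = 3.9+72 = 75.9, rate = 1.4+9 = 10.4).
Mode = (α−1)/β = 74.9/10.4 = 7.202.
Mean = α/β = 75.9/10.4 = 7.298.
Difference = 7.298 − 7.202 = 0.096.
The posterior is right-skewed, so the mean exceeds the mode.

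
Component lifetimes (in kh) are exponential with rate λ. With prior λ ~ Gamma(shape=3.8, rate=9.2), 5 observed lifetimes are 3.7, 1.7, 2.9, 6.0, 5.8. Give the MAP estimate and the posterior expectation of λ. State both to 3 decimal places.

Σ times = 20.1. Posterior: Gamma(shape = 3.8+5 = 8.8, rate = 9.2+20.1 = 29.3).
Mode = (α−1)/β = 7.8/29.3 = 0.266.
Mean = α/β = 8.8/29.3 = 0.300.
Right-skewed posterior ⇒ mode < mean.

MAP: 0.266. Posterior mean: 0.300.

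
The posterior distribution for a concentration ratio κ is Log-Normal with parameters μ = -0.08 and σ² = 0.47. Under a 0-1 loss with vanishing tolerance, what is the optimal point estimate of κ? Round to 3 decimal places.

Mode = exp(μ − σ²) = exp(-0.55) = 0.577.
Mean = exp(μ + σ²/2) = exp(0.155) = 1.168.
This is the posterior mode — the MAP estimate.

0.577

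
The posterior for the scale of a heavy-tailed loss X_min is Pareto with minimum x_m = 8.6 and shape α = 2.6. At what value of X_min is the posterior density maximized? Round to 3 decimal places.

The Pareto density is strictly decreasing on [x_m, ∞), so the mode is x_m = 8.600.
Mean = α·x_m/(α−1) = 2.6·8.6/1.6 = 13.975.
This is the posterior mode — the MAP estimate.

8.600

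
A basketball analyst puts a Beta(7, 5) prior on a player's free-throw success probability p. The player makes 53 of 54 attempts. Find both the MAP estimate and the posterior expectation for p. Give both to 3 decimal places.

Posterior: Beta(7+53, 5+1) = Beta(60, 6).
Mode = (60−1)/(60+6−2) = 59/64 = 0.922.
Mean = 60/(60+6) = 60/66 = 0.909.

MAP: 0.922. Posterior mean: 0.909.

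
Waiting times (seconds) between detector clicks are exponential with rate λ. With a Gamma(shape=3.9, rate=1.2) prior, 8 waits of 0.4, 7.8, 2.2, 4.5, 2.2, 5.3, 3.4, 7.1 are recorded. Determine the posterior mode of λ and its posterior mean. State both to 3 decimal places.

MAP: 0.320. Posterior mean: 0.349.

Σ times = 32.9. Posterior: Gamma(shape = 3.9+8 = 11.9, rate = 1.2+32.9 = 34.1).
Mode = (α−1)/β = 10.9/34.1 = 0.320.
Mean = α/β = 11.9/34.1 = 0.349.
The posterior is right-skewed, so the mean exceeds the mode.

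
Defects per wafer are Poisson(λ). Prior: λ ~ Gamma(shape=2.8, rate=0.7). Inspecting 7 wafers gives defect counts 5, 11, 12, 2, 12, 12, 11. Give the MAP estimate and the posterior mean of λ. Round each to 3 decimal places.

MAP estimate = 8.675, posterior mean = 8.805

Σ counts = 65. Posterior: Gamma(shape = 2.8+65 = 67.8, rate = 0.7+7 = 7.7).
Mode = (α−1)/β = 66.8/7.7 = 8.675.
Mean = α/β = 67.8/7.7 = 8.805.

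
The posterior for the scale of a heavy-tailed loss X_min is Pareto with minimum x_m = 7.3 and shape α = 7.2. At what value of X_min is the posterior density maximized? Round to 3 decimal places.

The Pareto density is strictly decreasing on [x_m, ∞), so the mode is x_m = 7.300.
Mean = α·x_m/(α−1) = 7.2·7.3/6.2 = 8.477.
This is the posterior mode — the MAP estimate.

7.300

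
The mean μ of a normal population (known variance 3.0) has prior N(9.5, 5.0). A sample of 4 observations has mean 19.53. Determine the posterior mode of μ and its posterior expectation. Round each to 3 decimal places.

Posterior for μ is Normal. Precision-weighted mean: (1/5.0·9.5 + 4/3.0·19.53) / (1/5.0 + 4/3.0) = 18.222.
A Normal posterior is symmetric, so mode = mean.

MAP: 18.222. Posterior mean: 18.222.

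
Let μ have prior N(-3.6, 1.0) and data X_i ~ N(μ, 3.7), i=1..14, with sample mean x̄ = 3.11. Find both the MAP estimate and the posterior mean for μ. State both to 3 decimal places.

MAP = 1.707; posterior mean = 1.707

Posterior for μ is Normal. Precision-weighted mean: (1/1.0·-3.6 + 14/3.7·3.11) / (1/1.0 + 14/3.7) = 1.707.
A Normal posterior is symmetric, so mode = mean.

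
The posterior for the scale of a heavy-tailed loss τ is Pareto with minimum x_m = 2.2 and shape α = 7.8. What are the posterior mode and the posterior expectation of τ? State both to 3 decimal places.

The Pareto density is strictly decreasing on [x_m, ∞), so the mode is x_m = 2.200.
Mean = α·x_m/(α−1) = 7.8·2.2/6.8 = 2.524.
The posterior is right-skewed, so the mean exceeds the mode.

MAP = 2.200, posterior mean = 2.524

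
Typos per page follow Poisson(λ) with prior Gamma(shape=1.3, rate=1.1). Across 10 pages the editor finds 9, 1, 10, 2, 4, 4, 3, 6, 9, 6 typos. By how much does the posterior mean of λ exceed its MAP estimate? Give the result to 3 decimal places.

0.090

Σ counts = 54. Posterior: Gamma(shape = 1.3+54 = 55.3, rate = 1.1+10 = 11.1).
Mode = (α−1)/β = 54.3/11.1 = 4.892.
Mean = α/β = 55.3/11.1 = 4.982.
Difference = 4.982 − 4.892 = 0.090.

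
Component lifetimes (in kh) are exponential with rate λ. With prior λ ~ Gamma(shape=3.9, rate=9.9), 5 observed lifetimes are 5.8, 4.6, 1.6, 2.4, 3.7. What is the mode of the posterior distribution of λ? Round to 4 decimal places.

0.2821

Σ times = 18.1. Posterior: Gamma(shape = 3.9+5 = 8.9, rate = 9.9+18.1 = 28.0).
Mode = (α−1)/β = 7.9/28.0 = 0.2821.
Mean = α/β = 8.9/28.0 = 0.3179.
This is the posterior mode — the MAP estimate.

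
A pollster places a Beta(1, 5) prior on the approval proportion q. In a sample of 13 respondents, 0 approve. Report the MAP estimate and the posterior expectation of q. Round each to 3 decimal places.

Posterior: Beta(1+0, 5+13) = Beta(1, 18).
Since α = 1 ≤ 1 and β > 1, the Beta density is monotone decreasing on [0,1]; the mode is at 0.
Mean = 1/(1+18) = 0.053.

MAP estimate = 0.000, posterior expectation = 0.053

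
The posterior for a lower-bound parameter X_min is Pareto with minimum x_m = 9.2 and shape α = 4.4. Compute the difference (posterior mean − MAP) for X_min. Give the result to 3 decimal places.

2.706

The Pareto density is strictly decreasing on [x_m, ∞), so the mode is x_m = 9.200.
Mean = α·x_m/(α−1) = 4.4·9.2/3.4 = 11.906.
Difference = 11.906 − 9.200 = 2.706.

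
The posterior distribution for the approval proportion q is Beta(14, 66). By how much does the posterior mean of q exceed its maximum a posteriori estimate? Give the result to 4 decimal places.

0.0083

Mode = (14−1)/(14+66−2) = 13/78 = 0.1667.
Mean = 14/(14+66) = 14/80 = 0.1750.
Difference = 0.1750 − 0.1667 = 0.0083.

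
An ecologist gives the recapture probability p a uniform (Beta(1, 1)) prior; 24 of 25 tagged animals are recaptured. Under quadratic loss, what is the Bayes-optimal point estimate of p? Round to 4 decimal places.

Posterior: Beta(1+24, 1+1) = Beta(25, 2).
Mode = (25−1)/(25+2−2) = 24/25 = 0.9600.
With a flat prior the MAP equals the MLE, 24/25.
Mean = 25/(25+2) = 25/27 = 0.9259.
Quadratic loss ⇒ the optimal estimator is the posterior mean.

0.9259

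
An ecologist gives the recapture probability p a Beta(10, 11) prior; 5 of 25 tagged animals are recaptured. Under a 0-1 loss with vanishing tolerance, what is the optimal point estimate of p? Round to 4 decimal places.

0.3182

Posterior: Beta(10+5, 11+20) = Beta(15, 31).
Mode = (15−1)/(15+31−2) = 14/44 = 0.3182.
Mean = 15/(15+31) = 15/46 = 0.3261.
This is the posterior mode — the MAP estimate.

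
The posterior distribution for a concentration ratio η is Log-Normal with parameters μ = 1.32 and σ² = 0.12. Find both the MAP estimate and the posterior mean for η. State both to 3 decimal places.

MAP: 3.320. Posterior mean: 3.975.

Mode = exp(μ − σ²) = exp(1.20) = 3.320.
Mean = exp(μ + σ²/2) = exp(1.380) = 3.975.
Right-skewed posterior ⇒ mode < mean.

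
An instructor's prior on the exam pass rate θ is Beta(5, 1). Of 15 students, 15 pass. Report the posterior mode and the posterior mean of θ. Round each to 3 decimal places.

MAP = 1.000, posterior mean = 0.952

Posterior: Beta(5+15, 1+0) = Beta(20, 1).
Since β = 1 ≤ 1 and α > 1, the Beta density is monotone increasing on [0,1]; the mode is at 1.
Mean = 20/(20+1) = 0.952.
The mean is pulled below the mode by the posterior's left skew.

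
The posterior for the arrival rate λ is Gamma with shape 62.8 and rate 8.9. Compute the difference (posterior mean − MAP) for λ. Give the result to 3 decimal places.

0.112

Mode = (α−1)/β = 61.8/8.9 = 6.944.
Mean = α/β = 62.8/8.9 = 7.056.
Difference = 7.056 − 6.944 = 0.112.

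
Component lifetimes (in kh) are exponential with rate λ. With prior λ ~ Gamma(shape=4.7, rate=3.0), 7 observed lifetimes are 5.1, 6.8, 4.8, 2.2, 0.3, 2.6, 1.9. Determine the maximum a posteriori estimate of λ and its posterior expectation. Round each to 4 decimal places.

MAP = 0.4007, posterior mean = 0.4382

Σ times = 23.7. Posterior: Gamma(shape = 4.7+7 = 11.7, rate = 3.0+23.7 = 26.7).
Mode = (α−1)/β = 10.7/26.7 = 0.4007.
Mean = α/β = 11.7/26.7 = 0.4382.
Mean > mode: the posterior has a right tail.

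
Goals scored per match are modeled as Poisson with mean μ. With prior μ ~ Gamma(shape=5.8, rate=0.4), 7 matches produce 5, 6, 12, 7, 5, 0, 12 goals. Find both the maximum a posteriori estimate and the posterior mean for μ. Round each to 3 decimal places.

MAP = 7.000, posterior mean = 7.135

Σ counts = 47. Posterior: Gamma(shape = 5.8+47 = 52.8, rate = 0.4+7 = 7.4).
Mode = (α−1)/β = 51.8/7.4 = 7.000.
Mean = α/β = 52.8/7.4 = 7.135.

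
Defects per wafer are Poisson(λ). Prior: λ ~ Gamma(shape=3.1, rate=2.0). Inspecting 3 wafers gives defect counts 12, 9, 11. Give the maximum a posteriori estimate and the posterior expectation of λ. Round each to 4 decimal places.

λ_MAP = 6.8200, E[λ|data] = 7.0200

Σ counts = 32. Posterior: Gamma(shape = 3.1+32 = 35.1, rate = 2.0+3 = 5.0).
Mode = (α−1)/β = 34.1/5.0 = 6.8200.
Mean = α/β = 35.1/5.0 = 7.0200.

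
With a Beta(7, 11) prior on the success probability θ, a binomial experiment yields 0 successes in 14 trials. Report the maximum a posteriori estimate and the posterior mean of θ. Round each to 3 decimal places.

MAP = 0.200, posterior mean = 0.219

Posterior: Beta(7+0, 11+14) = Beta(7, 25).
Mode = (7−1)/(7+25−2) = 6/30 = 0.200.
Mean = 7/(7+25) = 7/32 = 0.219.
The posterior is right-skewed, so the mean exceeds the mode.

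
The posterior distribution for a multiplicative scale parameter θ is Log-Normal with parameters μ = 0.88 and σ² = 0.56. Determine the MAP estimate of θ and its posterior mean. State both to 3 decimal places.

MAP: 1.377. Posterior mean: 3.190.

Mode = exp(μ − σ²) = exp(0.32) = 1.377.
Mean = exp(μ + σ²/2) = exp(1.160) = 3.190.
The mean is pulled above the mode by the posterior's right skew.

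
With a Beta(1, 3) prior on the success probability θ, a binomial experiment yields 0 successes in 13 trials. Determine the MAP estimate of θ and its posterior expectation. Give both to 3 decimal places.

Posterior: Beta(1+0, 3+13) = Beta(1, 16).
Since α = 1 ≤ 1 and β > 1, the Beta density is monotone decreasing on [0,1]; the mode is at 0.
Mean = 1/(1+16) = 0.059.

MAP = 0.000, posterior mean = 0.059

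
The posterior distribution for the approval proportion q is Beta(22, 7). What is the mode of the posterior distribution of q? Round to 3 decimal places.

Mode = (22−1)/(22+7−2) = 21/27 = 0.778.
Mean = 22/(22+7) = 22/29 = 0.759.
This is the posterior mode — the MAP estimate.

0.778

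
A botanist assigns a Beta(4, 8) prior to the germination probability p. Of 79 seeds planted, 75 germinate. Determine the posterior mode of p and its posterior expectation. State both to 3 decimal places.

Posterior: Beta(4+75, 8+4) = Beta(79, 12).
Mode = (79−1)/(79+12−2) = 78/89 = 0.876.
Mean = 79/(79+12) = 79/91 = 0.868.
The mean is pulled below the mode by the posterior's left skew.

posterior mode = 0.876, posterior expectation = 0.868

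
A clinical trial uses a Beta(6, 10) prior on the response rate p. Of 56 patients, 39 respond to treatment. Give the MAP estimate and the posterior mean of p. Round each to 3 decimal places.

Posterior: Beta(6+39, 10+17) = Beta(45, 27).
Mode = (45−1)/(45+27−2) = 44/70 = 0.629.
Mean = 45/(45+27) = 45/72 = 0.625.

MAP = 0.629, posterior mean = 0.625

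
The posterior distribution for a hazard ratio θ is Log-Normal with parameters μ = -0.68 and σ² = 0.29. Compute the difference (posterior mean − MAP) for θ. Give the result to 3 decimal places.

Mode = exp(μ − σ²) = exp(-0.97) = 0.379.
Mean = exp(μ + σ²/2) = exp(-0.535) = 0.586.
Difference = 0.586 − 0.379 = 0.207.
Right-skewed posterior ⇒ mode < mean.

0.207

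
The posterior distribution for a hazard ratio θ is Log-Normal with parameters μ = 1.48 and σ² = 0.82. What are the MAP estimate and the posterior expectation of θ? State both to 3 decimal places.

Mode = exp(μ − σ²) = exp(0.66) = 1.935.
Mean = exp(μ + σ²/2) = exp(1.890) = 6.619.
The posterior is right-skewed, so the mean exceeds the mode.

MAP = 1.935, posterior mean = 6.619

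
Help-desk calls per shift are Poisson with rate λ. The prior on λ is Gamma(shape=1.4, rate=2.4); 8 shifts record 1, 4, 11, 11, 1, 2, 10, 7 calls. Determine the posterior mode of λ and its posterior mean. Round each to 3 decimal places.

MAP: 4.558. Posterior mean: 4.654.

Σ counts = 47. Posterior: Gamma(shape = 1.4+47 = 48.4, rate = 2.4+8 = 10.4).
Mode = (α−1)/β = 47.4/10.4 = 4.558.
Mean = α/β = 48.4/10.4 = 4.654.
The mean is pulled above the mode by the posterior's right skew.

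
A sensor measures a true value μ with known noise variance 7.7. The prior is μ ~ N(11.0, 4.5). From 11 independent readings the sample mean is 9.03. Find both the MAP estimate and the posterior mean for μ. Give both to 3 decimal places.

MAP: 9.295. Posterior mean: 9.295.

Posterior for μ is Normal. Precision-weighted mean: (1/4.5·11.0 + 11/7.7·9.03) / (1/4.5 + 11/7.7) = 9.295.
A Normal posterior is symmetric, so mode = mean.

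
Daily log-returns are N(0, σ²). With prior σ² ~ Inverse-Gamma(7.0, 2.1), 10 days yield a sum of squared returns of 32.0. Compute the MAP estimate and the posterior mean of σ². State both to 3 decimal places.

MAP estimate = 1.392, posterior mean = 1.645

Posterior: Inverse-Gamma(shape = 7.0+10/2 = 12.0, scale = 2.1+32.0/2 = 18.1).
Mode = β/(α+1) = 18.1/13.0 = 1.392.
Mean = β/(α−1) = 18.1/11.0 = 1.645.
The mean is pulled above the mode by the posterior's right skew.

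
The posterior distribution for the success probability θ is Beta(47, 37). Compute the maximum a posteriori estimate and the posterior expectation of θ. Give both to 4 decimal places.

Mode = (47−1)/(47+37−2) = 46/82 = 0.5610.
Mean = 47/(47+37) = 47/84 = 0.5595.

MAP = 0.5610; posterior mean = 0.5595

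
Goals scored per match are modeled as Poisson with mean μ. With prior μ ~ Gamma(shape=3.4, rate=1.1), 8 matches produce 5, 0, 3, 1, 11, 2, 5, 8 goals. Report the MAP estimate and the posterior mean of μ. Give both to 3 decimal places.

Σ counts = 35. Posterior: Gamma(shape = 3.4+35 = 38.4, rate = 1.1+8 = 9.1).
Mode = (α−1)/β = 37.4/9.1 = 4.110.
Mean = α/β = 38.4/9.1 = 4.220.
The mean is pulled above the mode by the posterior's right skew.

MAP: 4.110. Posterior mean: 4.220.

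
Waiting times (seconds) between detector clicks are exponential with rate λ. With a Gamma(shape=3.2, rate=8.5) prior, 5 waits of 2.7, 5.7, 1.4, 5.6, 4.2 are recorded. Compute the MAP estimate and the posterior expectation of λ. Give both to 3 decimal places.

Σ times = 19.6. Posterior: Gamma(shape = 3.2+5 = 8.2, rate = 8.5+19.6 = 28.1).
Mode = (α−1)/β = 7.2/28.1 = 0.256.
Mean = α/β = 8.2/28.1 = 0.292.
The posterior is right-skewed, so the mean exceeds the mode.

MAP estimate = 0.256, posterior expectation = 0.292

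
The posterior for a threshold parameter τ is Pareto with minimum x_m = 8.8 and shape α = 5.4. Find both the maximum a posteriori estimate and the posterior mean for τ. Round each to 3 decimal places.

The Pareto density is strictly decreasing on [x_m, ∞), so the mode is x_m = 8.800.
Mean = α·x_m/(α−1) = 5.4·8.8/4.4 = 10.800.

MAP = 8.800; posterior mean = 10.800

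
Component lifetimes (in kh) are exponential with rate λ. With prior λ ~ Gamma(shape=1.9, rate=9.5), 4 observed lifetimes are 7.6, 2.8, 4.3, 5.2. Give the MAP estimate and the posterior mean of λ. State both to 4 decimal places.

MAP = 0.1667; posterior mean = 0.2007

Σ times = 19.9. Posterior: Gamma(shape = 1.9+4 = 5.9, rate = 9.5+19.9 = 29.4).
Mode = (α−1)/β = 4.9/29.4 = 0.1667.
Mean = α/β = 5.9/29.4 = 0.2007.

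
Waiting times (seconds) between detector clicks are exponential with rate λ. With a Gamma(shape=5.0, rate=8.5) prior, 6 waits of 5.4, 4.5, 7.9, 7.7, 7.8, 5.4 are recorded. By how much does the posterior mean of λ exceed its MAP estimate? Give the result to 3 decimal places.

Σ times = 38.7. Posterior: Gamma(shape = 5.0+6 = 11.0, rate = 8.5+38.7 = 47.2).
Mode = (α−1)/β = 10.0/47.2 = 0.212.
Mean = α/β = 11.0/47.2 = 0.233.
Difference = 0.233 − 0.212 = 0.021.
Right-skewed posterior ⇒ mode < mean.

0.021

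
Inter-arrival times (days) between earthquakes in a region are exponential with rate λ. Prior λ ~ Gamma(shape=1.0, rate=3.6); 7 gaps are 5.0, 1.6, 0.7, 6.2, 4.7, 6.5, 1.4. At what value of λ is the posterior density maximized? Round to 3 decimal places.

0.236

Σ times = 26.1. Posterior: Gamma(shape = 1.0+7 = 8.0, rate = 3.6+26.1 = 29.7).
Mode = (α−1)/β = 7.0/29.7 = 0.236.
Mean = α/β = 8.0/29.7 = 0.269.
This is the posterior mode — the MAP estimate.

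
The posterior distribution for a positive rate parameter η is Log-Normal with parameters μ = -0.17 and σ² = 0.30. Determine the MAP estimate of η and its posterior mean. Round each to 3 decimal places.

Mode = exp(μ − σ²) = exp(-0.47) = 0.625.
Mean = exp(μ + σ²/2) = exp(-0.020) = 0.980.

MAP estimate = 0.625, posterior mean = 0.980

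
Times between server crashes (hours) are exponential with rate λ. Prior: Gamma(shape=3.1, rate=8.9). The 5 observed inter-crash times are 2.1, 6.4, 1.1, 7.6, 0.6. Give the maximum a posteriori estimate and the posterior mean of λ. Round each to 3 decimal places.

Σ times = 17.8. Posterior: Gamma(shape = 3.1+5 = 8.1, rate = 8.9+17.8 = 26.7).
Mode = (α−1)/β = 7.1/26.7 = 0.266.
Mean = α/β = 8.1/26.7 = 0.303.
Mean > mode: the posterior has a right tail.

MAP: 0.266. Posterior mean: 0.303.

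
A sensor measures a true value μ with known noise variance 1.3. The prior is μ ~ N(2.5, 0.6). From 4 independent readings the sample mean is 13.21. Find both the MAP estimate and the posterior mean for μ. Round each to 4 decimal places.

Posterior for μ is Normal. Precision-weighted mean: (1/0.6·2.5 + 4/1.3·13.21) / (1/0.6 + 4/1.3) = 9.4470.
A Normal posterior is symmetric, so mode = mean.

MAP: 9.4470. Posterior mean: 9.4470.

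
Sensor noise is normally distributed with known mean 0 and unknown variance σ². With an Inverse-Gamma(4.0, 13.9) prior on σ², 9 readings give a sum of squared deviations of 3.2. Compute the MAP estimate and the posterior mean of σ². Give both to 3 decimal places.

Posterior: Inverse-Gamma(shape = 4.0+9/2 = 8.5, scale = 13.9+3.2/2 = 15.5).
Mode = β/(α+1) = 15.5/9.5 = 1.632.
Mean = β/(α−1) = 15.5/7.5 = 2.067.

σ²_MAP = 1.632, E[σ²|data] = 2.067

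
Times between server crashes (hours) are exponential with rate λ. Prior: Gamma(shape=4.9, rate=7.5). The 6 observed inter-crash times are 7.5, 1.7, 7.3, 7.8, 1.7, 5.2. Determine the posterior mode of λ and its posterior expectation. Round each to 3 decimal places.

MAP = 0.256, posterior mean = 0.282

Σ times = 31.2. Posterior: Gamma(shape = 4.9+6 = 10.9, rate = 7.5+31.2 = 38.7).
Mode = (α−1)/β = 9.9/38.7 = 0.256.
Mean = α/β = 10.9/38.7 = 0.282.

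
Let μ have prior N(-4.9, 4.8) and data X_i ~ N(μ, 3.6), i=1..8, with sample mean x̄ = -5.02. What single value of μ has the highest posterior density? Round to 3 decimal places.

-5.010

Posterior for μ is Normal. Precision-weighted mean: (1/4.8·-4.9 + 8/3.6·-5.02) / (1/4.8 + 8/3.6) = -5.010.
A Normal posterior is symmetric, so mode = mean.
This is the posterior mode — the MAP estimate.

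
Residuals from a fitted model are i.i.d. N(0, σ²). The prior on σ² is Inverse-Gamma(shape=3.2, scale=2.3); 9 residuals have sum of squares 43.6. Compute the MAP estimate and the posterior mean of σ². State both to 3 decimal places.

MAP estimate = 2.770, posterior mean = 3.597

Posterior: Inverse-Gamma(shape = 3.2+9/2 = 7.7, scale = 2.3+43.6/2 = 24.1).
Mode = β/(α+1) = 24.1/8.7 = 2.770.
Mean = β/(α−1) = 24.1/6.7 = 3.597.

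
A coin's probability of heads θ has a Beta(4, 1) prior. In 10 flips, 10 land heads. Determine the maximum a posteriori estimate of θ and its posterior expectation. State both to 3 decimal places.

MAP = 1.000; posterior mean = 0.933

Posterior: Beta(4+10, 1+0) = Beta(14, 1).
Since β = 1 ≤ 1 and α > 1, the Beta density is monotone increasing on [0,1]; the mode is at 1.
Mean = 14/(14+1) = 0.933.
The mean is pulled below the mode by the posterior's left skew.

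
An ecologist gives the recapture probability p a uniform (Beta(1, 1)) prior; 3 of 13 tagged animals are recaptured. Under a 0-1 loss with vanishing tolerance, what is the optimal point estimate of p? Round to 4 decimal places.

0.2308

Posterior: Beta(1+3, 1+10) = Beta(4, 11).
Mode = (4−1)/(4+11−2) = 3/13 = 0.2308.
Mean = 4/(4+11) = 4/15 = 0.2667.
This is the posterior mode — the MAP estimate.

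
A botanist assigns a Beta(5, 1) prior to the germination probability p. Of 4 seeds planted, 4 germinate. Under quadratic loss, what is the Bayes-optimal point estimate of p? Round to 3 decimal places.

0.900

Posterior: Beta(5+4, 1+0) = Beta(9, 1).
Since β = 1 ≤ 1 and α > 1, the Beta density is monotone increasing on [0,1]; the mode is at 1.
Mean = 9/(9+1) = 0.900.
Quadratic loss ⇒ the optimal estimator is the posterior mean.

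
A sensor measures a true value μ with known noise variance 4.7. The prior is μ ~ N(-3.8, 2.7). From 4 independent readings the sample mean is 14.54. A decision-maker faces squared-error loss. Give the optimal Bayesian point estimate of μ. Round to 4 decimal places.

Posterior for μ is Normal. Precision-weighted mean: (1/2.7·-3.8 + 4/4.7·14.54) / (1/2.7 + 4/4.7) = 8.9788.
A Normal posterior is symmetric, so mode = mean.
Squared-error loss ⇒ the optimal estimator is the posterior mean.

8.9788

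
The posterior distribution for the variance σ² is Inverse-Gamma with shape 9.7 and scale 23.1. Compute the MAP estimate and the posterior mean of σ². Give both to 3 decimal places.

MAP = 2.159; posterior mean = 2.655

Mode = β/(α+1) = 23.1/10.7 = 2.159.
Mean = β/(α−1) = 23.1/8.7 = 2.655.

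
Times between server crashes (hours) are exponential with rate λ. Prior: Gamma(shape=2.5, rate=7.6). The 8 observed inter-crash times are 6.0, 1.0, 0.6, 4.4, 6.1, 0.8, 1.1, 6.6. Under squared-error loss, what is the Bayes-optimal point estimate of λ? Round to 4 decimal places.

0.3070

Σ times = 26.6. Posterior: Gamma(shape = 2.5+8 = 10.5, rate = 7.6+26.6 = 34.2).
Mode = (α−1)/β = 9.5/34.2 = 0.2778.
Mean = α/β = 10.5/34.2 = 0.3070.
Squared-error loss ⇒ the optimal estimator is the posterior mean.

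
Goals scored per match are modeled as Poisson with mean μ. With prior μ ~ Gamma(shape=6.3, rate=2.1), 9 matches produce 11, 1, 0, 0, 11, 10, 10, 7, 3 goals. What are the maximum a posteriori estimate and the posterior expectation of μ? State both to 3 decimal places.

MAP: 5.252. Posterior mean: 5.342.

Σ counts = 53. Posterior: Gamma(shape = 6.3+53 = 59.3, rate = 2.1+9 = 11.1).
Mode = (α−1)/β = 58.3/11.1 = 5.252.
Mean = α/β = 59.3/11.1 = 5.342.
The mean is pulled above the mode by the posterior's right skew.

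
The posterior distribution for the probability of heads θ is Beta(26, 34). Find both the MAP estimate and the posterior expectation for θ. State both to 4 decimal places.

MAP: 0.4310. Posterior mean: 0.4333.

Mode = (26−1)/(26+34−2) = 25/58 = 0.4310.
Mean = 26/(26+34) = 26/60 = 0.4333.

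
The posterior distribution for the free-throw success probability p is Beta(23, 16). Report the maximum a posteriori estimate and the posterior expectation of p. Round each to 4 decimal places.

Mode = (23−1)/(23+16−2) = 22/37 = 0.5946.
Mean = 23/(23+16) = 23/39 = 0.5897.
The posterior is left-skewed, so the mode exceeds the mean.

MAP = 0.5946; posterior mean = 0.5897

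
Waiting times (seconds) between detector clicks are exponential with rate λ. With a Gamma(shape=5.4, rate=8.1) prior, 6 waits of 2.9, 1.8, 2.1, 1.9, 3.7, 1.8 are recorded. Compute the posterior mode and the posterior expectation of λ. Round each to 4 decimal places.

Σ times = 14.2. Posterior: Gamma(shape = 5.4+6 = 11.4, rate = 8.1+14.2 = 22.3).
Mode = (α−1)/β = 10.4/22.3 = 0.4664.
Mean = α/β = 11.4/22.3 = 0.5112.

MAP = 0.4664; posterior mean = 0.5112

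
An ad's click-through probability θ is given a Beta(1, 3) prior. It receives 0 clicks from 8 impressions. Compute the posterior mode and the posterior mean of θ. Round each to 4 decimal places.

Posterior: Beta(1+0, 3+8) = Beta(1, 11).
Since α = 1 ≤ 1 and β > 1, the Beta density is monotone decreasing on [0,1]; the mode is at 0.
Mean = 1/(1+11) = 0.0833.
Right-skewed posterior ⇒ mode < mean.

posterior mode = 0.0000, posterior mean = 0.0833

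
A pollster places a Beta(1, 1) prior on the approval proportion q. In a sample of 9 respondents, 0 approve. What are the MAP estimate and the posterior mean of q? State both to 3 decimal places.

Posterior: Beta(1+0, 1+9) = Beta(1, 10).
Since α = 1 ≤ 1 and β > 1, the Beta density is monotone decreasing on [0,1]; the mode is at 0.
Mean = 1/(1+10) = 0.091.
Right-skewed posterior ⇒ mode < mean.

MAP = 0.000; posterior mean = 0.091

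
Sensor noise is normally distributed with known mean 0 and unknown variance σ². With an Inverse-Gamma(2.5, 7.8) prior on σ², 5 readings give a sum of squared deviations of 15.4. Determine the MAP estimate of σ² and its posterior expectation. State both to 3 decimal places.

Posterior: Inverse-Gamma(shape = 2.5+5/2 = 5.0, scale = 7.8+15.4/2 = 15.5).
Mode = β/(α+1) = 15.5/6.0 = 2.583.
Mean = β/(α−1) = 15.5/4.0 = 3.875.

MAP = 2.583, posterior mean = 3.875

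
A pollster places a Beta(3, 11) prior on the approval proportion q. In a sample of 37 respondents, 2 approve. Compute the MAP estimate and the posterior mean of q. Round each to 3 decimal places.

Posterior: Beta(3+2, 11+35) = Beta(5, 46).
Mode = (5−1)/(5+46−2) = 4/49 = 0.082.
Mean = 5/(5+46) = 5/51 = 0.098.

MAP = 0.082, posterior mean = 0.098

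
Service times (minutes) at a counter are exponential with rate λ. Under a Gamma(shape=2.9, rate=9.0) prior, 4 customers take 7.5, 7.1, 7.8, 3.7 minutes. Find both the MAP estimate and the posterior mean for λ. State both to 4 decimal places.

Σ times = 26.1. Posterior: Gamma(shape = 2.9+4 = 6.9, rate = 9.0+26.1 = 35.1).
Mode = (α−1)/β = 5.9/35.1 = 0.1681.
Mean = α/β = 6.9/35.1 = 0.1966.

MAP = 0.1681; posterior mean = 0.1966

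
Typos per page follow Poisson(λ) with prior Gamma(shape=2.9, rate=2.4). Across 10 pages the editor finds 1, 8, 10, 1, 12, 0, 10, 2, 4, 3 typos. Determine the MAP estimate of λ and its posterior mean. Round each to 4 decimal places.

MAP estimate = 4.2661, posterior mean = 4.3468

Σ counts = 51. Posterior: Gamma(shape = 2.9+51 = 53.9, rate = 2.4+10 = 12.4).
Mode = (α−1)/β = 52.9/12.4 = 4.2661.
Mean = α/β = 53.9/12.4 = 4.3468.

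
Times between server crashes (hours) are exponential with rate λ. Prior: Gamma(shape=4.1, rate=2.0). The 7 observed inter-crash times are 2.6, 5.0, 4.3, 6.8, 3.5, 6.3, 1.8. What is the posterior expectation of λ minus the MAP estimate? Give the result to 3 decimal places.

Σ times = 30.3. Posterior: Gamma(shape = 4.1+7 = 11.1, rate = 2.0+30.3 = 32.3).
Mode = (α−1)/β = 10.1/32.3 = 0.313.
Mean = α/β = 11.1/32.3 = 0.344.
Difference = 0.344 − 0.313 = 0.031.

0.031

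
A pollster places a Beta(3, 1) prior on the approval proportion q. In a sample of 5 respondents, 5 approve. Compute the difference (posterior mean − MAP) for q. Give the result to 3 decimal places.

-0.111

Posterior: Beta(3+5, 1+0) = Beta(8, 1).
Since β = 1 ≤ 1 and α > 1, the Beta density is monotone increasing on [0,1]; the mode is at 1.
Mean = 8/(8+1) = 0.889.
Difference = 0.889 − 1.000 = -0.111.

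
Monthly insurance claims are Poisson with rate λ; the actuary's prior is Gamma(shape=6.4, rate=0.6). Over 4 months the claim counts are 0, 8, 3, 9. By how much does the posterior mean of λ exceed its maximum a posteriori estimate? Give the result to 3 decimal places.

0.217

Σ counts = 20. Posterior: Gamma(shape = 6.4+20 = 26.4, rate = 0.6+4 = 4.6).
Mode = (α−1)/β = 25.4/4.6 = 5.522.
Mean = α/β = 26.4/4.6 = 5.739.
Difference = 5.739 − 5.522 = 0.217.
The posterior is right-skewed, so the mean exceeds the mode.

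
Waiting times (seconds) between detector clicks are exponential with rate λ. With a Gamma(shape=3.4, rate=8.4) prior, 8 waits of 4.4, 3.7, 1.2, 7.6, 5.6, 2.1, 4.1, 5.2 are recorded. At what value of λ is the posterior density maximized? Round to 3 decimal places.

Σ times = 33.9. Posterior: Gamma(shape = 3.4+8 = 11.4, rate = 8.4+33.9 = 42.3).
Mode = (α−1)/β = 10.4/42.3 = 0.246.
Mean = α/β = 11.4/42.3 = 0.270.
This is the posterior mode — the MAP estimate.

0.246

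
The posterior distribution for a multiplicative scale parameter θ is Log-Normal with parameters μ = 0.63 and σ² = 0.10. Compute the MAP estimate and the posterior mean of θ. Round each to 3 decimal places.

MAP: 1.699. Posterior mean: 1.974.

Mode = exp(μ − σ²) = exp(0.53) = 1.699.
Mean = exp(μ + σ²/2) = exp(0.680) = 1.974.
Right-skewed posterior ⇒ mode < mean.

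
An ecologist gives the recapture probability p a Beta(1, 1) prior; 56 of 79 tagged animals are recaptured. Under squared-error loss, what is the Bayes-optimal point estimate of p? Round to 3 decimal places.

Posterior: Beta(1+56, 1+23) = Beta(57, 24).
Mode = (57−1)/(57+24−2) = 56/79 = 0.709.
Mean = 57/(57+24) = 57/81 = 0.704.
Squared-error loss ⇒ the optimal estimator is the posterior mean.

0.704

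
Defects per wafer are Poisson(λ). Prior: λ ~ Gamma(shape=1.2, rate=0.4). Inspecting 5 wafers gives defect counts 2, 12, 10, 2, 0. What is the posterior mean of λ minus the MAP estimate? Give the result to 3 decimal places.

0.185

Σ counts = 26. Posterior: Gamma(shape = 1.2+26 = 27.2, rate = 0.4+5 = 5.4).
Mode = (α−1)/β = 26.2/5.4 = 4.852.
Mean = α/β = 27.2/5.4 = 5.037.
Difference = 5.037 − 4.852 = 0.185.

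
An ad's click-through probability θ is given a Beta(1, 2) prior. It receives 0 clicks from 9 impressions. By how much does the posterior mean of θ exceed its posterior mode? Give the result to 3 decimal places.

Posterior: Beta(1+0, 2+9) = Beta(1, 11).
Since α = 1 ≤ 1 and β > 1, the Beta density is monotone decreasing on [0,1]; the mode is at 0.
Mean = 1/(1+11) = 0.083.
Difference = 0.083 − 0.000 = 0.083.
The posterior is right-skewed, so the mean exceeds the mode.

0.083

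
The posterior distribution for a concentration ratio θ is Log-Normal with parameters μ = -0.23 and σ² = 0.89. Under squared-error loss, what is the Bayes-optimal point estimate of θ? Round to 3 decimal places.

1.240

Mode = exp(μ − σ²) = exp(-1.12) = 0.326.
Mean = exp(μ + σ²/2) = exp(0.215) = 1.240.
Squared-error loss ⇒ the optimal estimator is the posterior mean.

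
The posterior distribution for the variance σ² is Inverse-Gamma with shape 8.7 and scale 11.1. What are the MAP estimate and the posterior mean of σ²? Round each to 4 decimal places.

Mode = β/(α+1) = 11.1/9.7 = 1.1443.
Mean = β/(α−1) = 11.1/7.7 = 1.4416.

MAP = 1.1443, posterior mean = 1.4416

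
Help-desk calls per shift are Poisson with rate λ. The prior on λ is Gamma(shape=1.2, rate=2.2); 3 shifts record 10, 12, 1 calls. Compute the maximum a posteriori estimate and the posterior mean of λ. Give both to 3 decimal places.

MAP: 4.462. Posterior mean: 4.654.

Σ counts = 23. Posterior: Gamma(shape = 1.2+23 = 24.2, rate = 2.2+3 = 5.2).
Mode = (α−1)/β = 23.2/5.2 = 4.462.
Mean = α/β = 24.2/5.2 = 4.654.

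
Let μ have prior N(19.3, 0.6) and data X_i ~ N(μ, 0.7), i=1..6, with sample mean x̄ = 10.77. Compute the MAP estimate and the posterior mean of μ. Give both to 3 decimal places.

Posterior for μ is Normal. Precision-weighted mean: (1/0.6·19.3 + 6/0.7·10.77) / (1/0.6 + 6/0.7) = 12.159.
A Normal posterior is symmetric, so mode = mean.

MAP: 12.159. Posterior mean: 12.159.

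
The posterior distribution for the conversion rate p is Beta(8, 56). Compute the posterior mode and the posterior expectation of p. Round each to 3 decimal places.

MAP = 0.113; posterior mean = 0.125

Mode = (8−1)/(8+56−2) = 7/62 = 0.113.
Mean = 8/(8+56) = 8/64 = 0.125.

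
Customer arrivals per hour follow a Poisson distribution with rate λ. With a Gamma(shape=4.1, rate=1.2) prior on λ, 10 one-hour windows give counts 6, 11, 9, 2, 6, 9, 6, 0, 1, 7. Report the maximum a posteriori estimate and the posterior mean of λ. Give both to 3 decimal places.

Σ counts = 57. Posterior: Gamma(shape = 4.1+57 = 61.1, rate = 1.2+10 = 11.2).
Mode = (α−1)/β = 60.1/11.2 = 5.366.
Mean = α/β = 61.1/11.2 = 5.455.

MAP = 5.366, posterior mean = 5.455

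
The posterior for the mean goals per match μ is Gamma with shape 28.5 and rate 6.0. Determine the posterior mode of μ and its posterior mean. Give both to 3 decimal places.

Mode = (α−1)/β = 27.5/6.0 = 4.583.
Mean = α/β = 28.5/6.0 = 4.750.
The posterior is right-skewed, so the mean exceeds the mode.

μ_MAP = 4.583, E[μ|data] = 4.750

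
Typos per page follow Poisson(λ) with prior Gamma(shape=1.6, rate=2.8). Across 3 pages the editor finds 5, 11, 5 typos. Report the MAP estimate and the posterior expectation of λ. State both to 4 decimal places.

MAP estimate = 3.7241, posterior expectation = 3.8966

Σ counts = 21. Posterior: Gamma(shape = 1.6+21 = 22.6, rate = 2.8+3 = 5.8).
Mode = (α−1)/β = 21.6/5.8 = 3.7241.
Mean = α/β = 22.6/5.8 = 3.8966.
The posterior is right-skewed, so the mean exceeds the mode.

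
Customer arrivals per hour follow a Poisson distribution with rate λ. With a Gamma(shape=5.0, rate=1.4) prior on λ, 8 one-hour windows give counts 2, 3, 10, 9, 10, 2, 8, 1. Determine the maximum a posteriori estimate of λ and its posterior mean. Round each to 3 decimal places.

λ_MAP = 5.213, E[λ|data] = 5.319

Σ counts = 45. Posterior: Gamma(shape = 5.0+45 = 50.0, rate = 1.4+8 = 9.4).
Mode = (α−1)/β = 49.0/9.4 = 5.213.
Mean = α/β = 50.0/9.4 = 5.319.
Right-skewed posterior ⇒ mode < mean.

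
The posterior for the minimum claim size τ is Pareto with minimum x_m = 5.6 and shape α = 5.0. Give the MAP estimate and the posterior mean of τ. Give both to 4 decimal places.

MAP = 5.6000; posterior mean = 7.0000

The Pareto density is strictly decreasing on [x_m, ∞), so the mode is x_m = 5.6000.
Mean = α·x_m/(α−1) = 5.0·5.6/4.0 = 7.0000.
Right-skewed posterior ⇒ mode < mean.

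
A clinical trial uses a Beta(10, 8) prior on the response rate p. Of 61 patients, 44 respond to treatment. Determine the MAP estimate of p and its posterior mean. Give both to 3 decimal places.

Posterior: Beta(10+44, 8+17) = Beta(54, 25).
Mode = (54−1)/(54+25−2) = 53/77 = 0.688.
Mean = 54/(54+25) = 54/79 = 0.684.

MAP = 0.688; posterior mean = 0.684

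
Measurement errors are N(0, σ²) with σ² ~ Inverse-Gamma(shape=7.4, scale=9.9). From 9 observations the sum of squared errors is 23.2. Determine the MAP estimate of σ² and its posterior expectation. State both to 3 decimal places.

Posterior: Inverse-Gamma(shape = 7.4+9/2 = 11.9, scale = 9.9+23.2/2 = 21.5).
Mode = β/(α+1) = 21.5/12.9 = 1.667.
Mean = β/(α−1) = 21.5/10.9 = 1.972.
Right-skewed posterior ⇒ mode < mean.

MAP = 1.667; posterior mean = 1.972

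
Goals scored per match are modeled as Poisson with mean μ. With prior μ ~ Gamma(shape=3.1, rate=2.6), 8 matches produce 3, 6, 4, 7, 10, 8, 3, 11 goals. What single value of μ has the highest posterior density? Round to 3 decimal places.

Σ counts = 52. Posterior: Gamma(shape = 3.1+52 = 55.1, rate = 2.6+8 = 10.6).
Mode = (α−1)/β = 54.1/10.6 = 5.104.
Mean = α/β = 55.1/10.6 = 5.198.
This is the posterior mode — the MAP estimate.

5.104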